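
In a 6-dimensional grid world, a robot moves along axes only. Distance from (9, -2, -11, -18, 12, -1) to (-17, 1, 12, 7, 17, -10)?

Σ|x_i - y_i| = |9 - (-17)| + |-2 - 1| + |-11 - 12| + |-18 - 7| + |12 - 17| + |-1 - (-10)| = 26 + 3 + 23 + 25 + 5 + 9 = 91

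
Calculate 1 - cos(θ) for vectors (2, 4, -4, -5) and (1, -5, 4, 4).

With u = (2, 4, -4, -5), v = (1, -5, 4, 4):
u·v = 2·1 + 4·(-5) + (-4)·4 + (-5)·4 = 2 + (-20) + (-16) + (-20) = -54.
|u| = √(2² + 4² + (-4)² + (-5)²) = √61, |v| = √(1² + (-5)² + 4² + 4²) = √58, so |u||v| = √(61·58) = √3538.
cos θ = (u·v)/(|u||v|) = -54/√3538 ≈ -0.9079
Cosine distance = 1 - cos θ ≈ 1 - (-0.9079) = 1.9079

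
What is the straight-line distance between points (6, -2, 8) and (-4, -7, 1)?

√(Σ(x_i - y_i)²) = √((6 - (-4))² + (-2 - (-7))² + (8 - 1)²)
= √(10² + 5² + 7²) = √(100 + 25 + 49) = √174 ≈ 13.1909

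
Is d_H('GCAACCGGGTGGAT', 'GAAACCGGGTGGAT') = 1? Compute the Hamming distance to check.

Differing positions: 2. Hamming distance = 1, so the claim is true.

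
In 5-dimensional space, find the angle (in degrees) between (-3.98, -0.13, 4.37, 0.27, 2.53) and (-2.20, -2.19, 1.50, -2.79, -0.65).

With u = (-3.98, -0.13, 4.37, 0.27, 2.53), v = (-2.20, -2.19, 1.50, -2.79, -0.65):
u·v = (-3.98)·(-2.2) + (-0.13)·(-2.19) + 4.37·1.5 + 0.27·(-2.79) + 2.53·(-0.65) = 8.756 + 0.2847 + 6.555 + (-0.7533) + (-1.6445) = 13.1979.
|u| = √((-3.98)² + (-0.13)² + 4.37² + 0.27² + 2.53²) = √(15.8404 + 0.0169 + 19.0969 + 0.0729 + 6.4009) = √41.428, |v| = √((-2.2)² + (-2.19)² + 1.5² + (-2.79)² + (-0.65)²) = √(4.84 + 4.7961 + 2.25 + 7.7841 + 0.4225) = √20.0927.
cos θ = (u·v)/(|u||v|) = 13.1979/(√41.428·√20.0927) ≈ 0.457445
θ = arccos(0.457445) ≈ 62.78°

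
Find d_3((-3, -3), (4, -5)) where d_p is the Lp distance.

(Σ|x_i - y_i|^3)^(1/3) = (|-3 - 4|^3 + |-3 - (-5)|^3)^(1/3)
= (7^3 + 2^3)^(1/3) = (343 + 8)^(1/3) = (351)^(1/3) ≈ 7.054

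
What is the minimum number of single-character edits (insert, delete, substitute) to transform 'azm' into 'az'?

Let D[i][j] be the edit distance between the first i characters of 'azm' and the first j characters of 'az', with D[i][0] = i, D[0][j] = j, and D[i][j] = D[i-1][j-1] if the characters match, else 1 + min(D[i-1][j], D[i][j-1], D[i-1][j-1]). Filling the table (rows: prefixes of 'azm', columns: prefixes of 'az'):
     ε  a  z
  ε  0  1  2
  a  1  0  1
  z  2  1  0
  m  3  2  1
The bottom-right entry gives D[3][2] = 1, so no sequence of fewer than 1 edit works. Backtracking through the table gives one optimal edit sequence (1 edit):
  azm → az (del m @3)
Edit distance = 1.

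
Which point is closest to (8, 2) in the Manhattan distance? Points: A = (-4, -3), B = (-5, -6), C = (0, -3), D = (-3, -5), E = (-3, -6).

Distances: d(A) = 17, d(B) = 21, d(C) = 13, d(D) = 18, d(E) = 19. Nearest: C = (0, -3) with distance 13.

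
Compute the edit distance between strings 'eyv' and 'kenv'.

Let D[i][j] be the edit distance between the first i characters of 'eyv' and the first j characters of 'kenv', with D[i][0] = i, D[0][j] = j, and D[i][j] = D[i-1][j-1] if the characters match, else 1 + min(D[i-1][j], D[i][j-1], D[i-1][j-1]). Filling the table (rows: prefixes of 'eyv', columns: prefixes of 'kenv'):
     ε  k  e  n  v
  ε  0  1  2  3  4
  e  1  1  1  2  3
  y  2  2  2  2  3
  v  3  3  3  3  2
The bottom-right entry gives D[3][4] = 2, so no sequence of fewer than 2 edits works. Backtracking through the table gives one optimal edit sequence (2 edits):
  eyv → keyv (ins k @1)
  keyv → kenv (sub y→n @3)
Edit distance = 2.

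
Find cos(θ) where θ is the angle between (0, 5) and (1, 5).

With u = (0, 5), v = (1, 5):
u·v = 0·1 + 5·5 = 0 + 25 = 25.
|u| = √(0² + 5²) = √25, |v| = √(1² + 5²) = √26, so |u||v| = √(25·26) = √650.
cos θ = (u·v)/(|u||v|) = 25/√650 ≈ 0.9806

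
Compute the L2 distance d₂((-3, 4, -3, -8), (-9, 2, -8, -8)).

√(Σ(x_i - y_i)²) = √((-3 - (-9))² + (4 - 2)² + (-3 - (-8))² + (-8 - (-8))²)
= √(6² + 2² + 5² + 0²) = √(36 + 4 + 25 + 0) = √65 ≈ 8.0623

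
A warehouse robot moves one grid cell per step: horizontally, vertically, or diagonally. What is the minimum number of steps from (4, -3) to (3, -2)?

max(|x_i - y_i|) = max(|4 - 3|, |-3 - (-2)|) = max(1, 1) = 1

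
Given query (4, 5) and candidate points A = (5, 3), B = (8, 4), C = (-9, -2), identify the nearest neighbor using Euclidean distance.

Distances: d(A) ≈ 2.2361, d(B) ≈ 4.1231, d(C) ≈ 14.7648. Nearest: A = (5, 3) with distance 2.2361.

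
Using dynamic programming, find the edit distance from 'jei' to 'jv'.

Let D[i][j] be the edit distance between the first i characters of 'jei' and the first j characters of 'jv', with D[i][0] = i, D[0][j] = j, and D[i][j] = D[i-1][j-1] if the characters match, else 1 + min(D[i-1][j], D[i][j-1], D[i-1][j-1]). Filling the table (rows: prefixes of 'jei', columns: prefixes of 'jv'):
     ε  j  v
  ε  0  1  2
  j  1  0  1
  e  2  1  1
  i  3  2  2
The bottom-right entry gives D[3][2] = 2, so no sequence of fewer than 2 edits works. Backtracking through the table gives one optimal edit sequence (2 edits):
  jei → ji (del e @2)
  ji → jv (sub i→v @2)
Edit distance = 2.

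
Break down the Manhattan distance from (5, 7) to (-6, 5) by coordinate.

Σ|x_i - y_i| = |5 - (-6)| + |7 - 5| = 11 + 2 = 13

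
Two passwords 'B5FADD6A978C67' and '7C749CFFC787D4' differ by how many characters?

Differing positions: 1, 2, 3, 4, 5, 6, 7, 8, 9, 12, 13, 14. Hamming distance = 12.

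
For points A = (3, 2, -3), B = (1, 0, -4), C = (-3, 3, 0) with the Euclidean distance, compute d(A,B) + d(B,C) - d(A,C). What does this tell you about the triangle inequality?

d(A,B) = √(2² + 2² + 1²) = √9 = 3, d(B,C) = √(4² + 3² + 4²) = √41 ≈ 6.4031, d(A,C) = √(6² + 1² + 3²) = √46 ≈ 6.7823.
d(A,B) + d(B,C) - d(A,C) = 3 + 6.4031 - 6.7823 = 9.4031 - 6.7823 = 2.6208 (to 4 decimal places). This is ≥ 0, so the triangle inequality holds for these points.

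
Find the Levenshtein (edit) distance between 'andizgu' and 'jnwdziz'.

Let D[i][j] be the edit distance between the first i characters of 'andizgu' and the first j characters of 'jnwdziz', with D[i][0] = i, D[0][j] = j, and D[i][j] = D[i-1][j-1] if the characters match, else 1 + min(D[i-1][j], D[i][j-1], D[i-1][j-1]). Filling the table (rows: prefixes of 'andizgu', columns: prefixes of 'jnwdziz'):
     ε  j  n  w  d  z  i  z
  ε  0  1  2  3  4  5  6  7
  a  1  1  2  3  4  5  6  7
  n  2  2  1  2  3  4  5  6
  d  3  3  2  2  2  3  4  5
  i  4  4  3  3  3  3  3  4
  z  5  5  4  4  4  3  4  3
  g  6  6  5  5  5  4  4  4
  u  7  7  6  6  6  5  5  5
The bottom-right entry gives D[7][7] = 5, so no sequence of fewer than 5 edits works. Backtracking through the table gives one optimal edit sequence (5 edits):
  andizgu → jndizgu (sub a→j @1)
  jndizgu → jnwizgu (sub d→w @3)
  jnwizgu → jnwdzgu (sub i→d @4)
  jnwdzgu → jnwdziu (sub g→i @6)
  jnwdziu → jnwdziz (sub u→z @7)
Edit distance = 5.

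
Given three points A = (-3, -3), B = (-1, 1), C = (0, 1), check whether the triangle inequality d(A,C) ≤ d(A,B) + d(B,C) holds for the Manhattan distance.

d(A,B) = 2 + 4 = 6, d(B,C) = 1 + 0 = 1, d(A,C) = 3 + 4 = 7.
d(A,C) = 7 ≤ 6 + 1 = 7. Triangle inequality is satisfied.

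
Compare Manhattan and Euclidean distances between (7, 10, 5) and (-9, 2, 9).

L1 = |7 - (-9)| + |10 - 2| + |5 - 9| = 16 + 8 + 4 = 28
L2 = √(16² + 8² + 4²) = √336 ≈ 18.3303
L1 ≥ L2 always (equality iff movement is along one axis); L1 > L2 here.
Ratio L1/L2 = 28/√336 ≈ 1.5275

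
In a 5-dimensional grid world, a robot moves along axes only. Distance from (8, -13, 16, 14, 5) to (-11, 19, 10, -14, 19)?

Σ|x_i - y_i| = |8 - (-11)| + |-13 - 19| + |16 - 10| + |14 - (-14)| + |5 - 19| = 19 + 32 + 6 + 28 + 14 = 99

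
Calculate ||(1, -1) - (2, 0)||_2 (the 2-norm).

(Σ|x_i - y_i|^2)^(1/2) = (|1 - 2|^2 + |-1 - 0|^2)^(1/2)
= (1^2 + 1^2)^(1/2) = (1 + 1)^(1/2) = (2)^(1/2) ≈ 1.4142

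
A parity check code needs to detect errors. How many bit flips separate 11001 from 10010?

Differing positions: 2, 4, 5. Hamming distance = 3.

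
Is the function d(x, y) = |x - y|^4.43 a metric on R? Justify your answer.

No. d(x,y) = |x-y|^4.43 fails the triangle inequality since p = 4.43 > 1. Counterexample: x = 4, y = 8, z = 15. d(x,z) = |4 - 15|^4.43 = 11^4.43 ≈ 41055.3345, but d(x,y) + d(y,z) = 4^4.43 + 7^4.43 ≈ 464.6498 + 5543.5034 = 6008.1532. Since 41055.3345 > 6008.1532, the triangle inequality is violated.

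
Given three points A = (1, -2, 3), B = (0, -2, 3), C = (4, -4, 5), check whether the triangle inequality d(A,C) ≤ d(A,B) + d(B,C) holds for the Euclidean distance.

d(A,B) = √(1² + 0² + 0²) = √1 = 1, d(B,C) = √(4² + 2² + 2²) = √24 ≈ 4.899, d(A,C) = √(3² + 2² + 2²) = √17 ≈ 4.1231.
d(A,C) ≈ 4.1231 ≤ 1 + 4.899 = 5.899. Triangle inequality is satisfied.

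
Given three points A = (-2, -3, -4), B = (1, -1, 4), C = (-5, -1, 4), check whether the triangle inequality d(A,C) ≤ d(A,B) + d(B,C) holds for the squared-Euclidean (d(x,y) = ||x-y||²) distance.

d(A,B) = 3² + 2² + 8² = 77, d(B,C) = 6² + 0² + 0² = 36, d(A,C) = 3² + 2² + 8² = 77.
d(A,C) = 77 ≤ 77 + 36 = 113. Triangle inequality is satisfied.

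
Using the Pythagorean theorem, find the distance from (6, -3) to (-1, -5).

√(Σ(x_i - y_i)²) = √((6 - (-1))² + (-3 - (-5))²)
= √(7² + 2²) = √(49 + 4) = √53 ≈ 7.2801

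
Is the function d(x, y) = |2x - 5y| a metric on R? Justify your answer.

No. d fails symmetry: d(1, 8) = |2·1 - 5·8| = |-38| = 38, but d(8, 1) = |2·8 - 5·1| = |11| = 11. Since 38 ≠ 11, d(x,y) ≠ d(y,x) in general.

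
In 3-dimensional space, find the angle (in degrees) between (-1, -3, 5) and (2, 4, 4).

With u = (-1, -3, 5), v = (2, 4, 4):
u·v = (-1)·2 + (-3)·4 + 5·4 = (-2) + (-12) + 20 = 6.
|u| = √((-1)² + (-3)² + 5²) = √35, |v| = √(2² + 4² + 4²) = √36, so |u||v| = √(35·36) = √1260.
cos θ = (u·v)/(|u||v|) = 6/√1260 ≈ 0.169031
θ = arccos(0.169031) ≈ 80.27°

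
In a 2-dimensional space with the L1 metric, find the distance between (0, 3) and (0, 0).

Σ|x_i - y_i| = |0 - 0| + |3 - 0| = 0 + 3 = 3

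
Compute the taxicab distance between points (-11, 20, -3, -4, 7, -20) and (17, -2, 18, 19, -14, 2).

Σ|x_i - y_i| = |-11 - 17| + |20 - (-2)| + |-3 - 18| + |-4 - 19| + |7 - (-14)| + |-20 - 2| = 28 + 22 + 21 + 23 + 21 + 22 = 137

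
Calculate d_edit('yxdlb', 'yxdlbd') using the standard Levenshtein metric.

Let D[i][j] be the edit distance between the first i characters of 'yxdlb' and the first j characters of 'yxdlbd', with D[i][0] = i, D[0][j] = j, and D[i][j] = D[i-1][j-1] if the characters match, else 1 + min(D[i-1][j], D[i][j-1], D[i-1][j-1]). Filling the table (rows: prefixes of 'yxdlb', columns: prefixes of 'yxdlbd'):
     ε  y  x  d  l  b  d
  ε  0  1  2  3  4  5  6
  y  1  0  1  2  3  4  5
  x  2  1  0  1  2  3  4
  d  3  2  1  0  1  2  3
  l  4  3  2  1  0  1  2
  b  5  4  3  2  1  0  1
The bottom-right entry gives D[5][6] = 1, so no sequence of fewer than 1 edit works. Backtracking through the table gives one optimal edit sequence (1 edit):
  yxdlb → yxdlbd (ins d @6)
Edit distance = 1.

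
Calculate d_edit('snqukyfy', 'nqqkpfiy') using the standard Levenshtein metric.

Let D[i][j] be the edit distance between the first i characters of 'snqukyfy' and the first j characters of 'nqqkpfiy', with D[i][0] = i, D[0][j] = j, and D[i][j] = D[i-1][j-1] if the characters match, else 1 + min(D[i-1][j], D[i][j-1], D[i-1][j-1]). Filling the table (rows: prefixes of 'snqukyfy', columns: prefixes of 'nqqkpfiy'):
     ε  n  q  q  k  p  f  i  y
  ε  0  1  2  3  4  5  6  7  8
  s  1  1  2  3  4  5  6  7  8
  n  2  1  2  3  4  5  6  7  8
  q  3  2  1  2  3  4  5  6  7
  u  4  3  2  2  3  4  5  6  7
  k  5  4  3  3  2  3  4  5  6
  y  6  5  4  4  3  3  4  5  5
  f  7  6  5  5  4  4  3  4  5
  y  8  7  6  6  5  5  4  4  4
The bottom-right entry gives D[8][8] = 4, so no sequence of fewer than 4 edits works. Backtracking through the table gives one optimal edit sequence (4 edits):
  snqukyfy → nqukyfy (del s @1)
  nqukyfy → nqqkyfy (sub u→q @3)
  nqqkyfy → nqqkpfy (sub y→p @5)
  nqqkpfy → nqqkpfiy (ins i @7)
Edit distance = 4.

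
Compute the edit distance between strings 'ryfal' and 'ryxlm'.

Let D[i][j] be the edit distance between the first i characters of 'ryfal' and the first j characters of 'ryxlm', with D[i][0] = i, D[0][j] = j, and D[i][j] = D[i-1][j-1] if the characters match, else 1 + min(D[i-1][j], D[i][j-1], D[i-1][j-1]). Filling the table (rows: prefixes of 'ryfal', columns: prefixes of 'ryxlm'):
     ε  r  y  x  l  m
  ε  0  1  2  3  4  5
  r  1  0  1  2  3  4
  y  2  1  0  1  2  3
  f  3  2  1  1  2  3
  a  4  3  2  2  2  3
  l  5  4  3  3  2  3
The bottom-right entry gives D[5][5] = 3, so no sequence of fewer than 3 edits works. Backtracking through the table gives one optimal edit sequence (3 edits):
  ryfal → ryxal (sub f→x @3)
  ryxal → ryxll (sub a→l @4)
  ryxll → ryxlm (sub l→m @5)
Edit distance = 3.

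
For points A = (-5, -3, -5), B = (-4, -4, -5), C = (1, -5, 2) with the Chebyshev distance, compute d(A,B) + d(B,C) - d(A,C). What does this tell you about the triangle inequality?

d(A,B) = max(1, 1, 0) = 1, d(B,C) = max(5, 1, 7) = 7, d(A,C) = max(6, 2, 7) = 7.
d(A,B) + d(B,C) - d(A,C) = 1 + 7 - 7 = 8 - 7 = 1. This is ≥ 0, so the triangle inequality holds for these points.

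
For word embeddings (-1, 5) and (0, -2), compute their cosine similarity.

With u = (-1, 5), v = (0, -2):
u·v = (-1)·0 + 5·(-2) = 0 + (-10) = -10.
|u| = √((-1)² + 5²) = √26, |v| = √(0² + (-2)²) = √4, so |u||v| = √(26·4) = √104.
cos θ = (u·v)/(|u||v|) = -10/√104 ≈ -0.9806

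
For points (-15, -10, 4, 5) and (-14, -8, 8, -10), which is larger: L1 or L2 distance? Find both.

L1 = |-15 - (-14)| + |-10 - (-8)| + |4 - 8| + |5 - (-10)| = 1 + 2 + 4 + 15 = 22
L2 = √(1² + 2² + 4² + 15²) = √246 ≈ 15.6844
L1 ≥ L2 always (equality iff movement is along one axis); L1 > L2 here.
Ratio L1/L2 = 22/√246 ≈ 1.4027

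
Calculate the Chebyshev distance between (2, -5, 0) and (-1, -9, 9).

max(|x_i - y_i|) = max(|2 - (-1)|, |-5 - (-9)|, |0 - 9|) = max(3, 4, 9) = 9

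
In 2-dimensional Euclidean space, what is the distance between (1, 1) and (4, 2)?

√(Σ(x_i - y_i)²) = √((1 - 4)² + (1 - 2)²)
= √((-3)² + (-1)²) = √(9 + 1) = √10 ≈ 3.1623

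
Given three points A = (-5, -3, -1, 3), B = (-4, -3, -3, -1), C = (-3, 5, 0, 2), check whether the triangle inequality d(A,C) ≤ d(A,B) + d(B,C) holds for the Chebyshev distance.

d(A,B) = max(1, 0, 2, 4) = 4, d(B,C) = max(1, 8, 3, 3) = 8, d(A,C) = max(2, 8, 1, 1) = 8.
d(A,C) = 8 ≤ 4 + 8 = 12. Triangle inequality is satisfied.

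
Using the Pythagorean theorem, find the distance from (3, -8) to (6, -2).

√(Σ(x_i - y_i)²) = √((3 - 6)² + (-8 - (-2))²)
= √((-3)² + (-6)²) = √(9 + 36) = √45 ≈ 6.7082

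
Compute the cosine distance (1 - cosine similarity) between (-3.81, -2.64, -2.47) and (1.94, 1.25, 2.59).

With u = (-3.81, -2.64, -2.47), v = (1.94, 1.25, 2.59):
u·v = (-3.81)·1.94 + (-2.64)·1.25 + (-2.47)·2.59 = (-7.3914) + (-3.3) + (-6.3973) = -17.0887.
|u| = √((-3.81)² + (-2.64)² + (-2.47)²) = √(14.5161 + 6.9696 + 6.1009) = √27.5866, |v| = √(1.94² + 1.25² + 2.59²) = √(3.7636 + 1.5625 + 6.7081) = √12.0342.
cos θ = (u·v)/(|u||v|) = -17.0887/(√27.5866·√12.0342) ≈ -0.9379
Cosine distance = 1 - cos θ ≈ 1 - (-0.9379) = 1.9379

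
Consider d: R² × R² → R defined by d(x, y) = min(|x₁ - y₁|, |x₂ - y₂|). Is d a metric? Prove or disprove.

No. d fails identity of indiscernibles: take x = (3, 0) and y = (3, 9). Then d(x,y) = min(|3 - 3|, |0 - 9|) = min(0, 9) = 0, yet x ≠ y.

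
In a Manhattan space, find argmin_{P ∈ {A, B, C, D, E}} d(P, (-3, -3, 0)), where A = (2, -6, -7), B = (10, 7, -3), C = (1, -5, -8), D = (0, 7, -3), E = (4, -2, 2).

Distances: d(A) = 15, d(B) = 26, d(C) = 14, d(D) = 16, d(E) = 10. Nearest: E = (4, -2, 2) with distance 10.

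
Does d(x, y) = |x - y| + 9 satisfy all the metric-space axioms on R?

No. d fails identity of indiscernibles (specifically d(x,x) = 0): d(1, 1) = |1 - 1| + 9 = 0 + 9 = 9 ≠ 0.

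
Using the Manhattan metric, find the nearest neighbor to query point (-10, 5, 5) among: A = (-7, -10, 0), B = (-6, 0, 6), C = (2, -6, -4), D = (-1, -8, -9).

Distances: d(A) = 23, d(B) = 10, d(C) = 32, d(D) = 36. Nearest: B = (-6, 0, 6) with distance 10.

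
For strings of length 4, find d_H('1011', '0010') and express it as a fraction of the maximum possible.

Differing positions: 1, 4. Hamming distance = 2. The maximum possible Hamming distance for length-4 strings is 4, so d_H/4 = 2/4 = 0.5.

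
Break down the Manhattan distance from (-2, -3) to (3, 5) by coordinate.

Σ|x_i - y_i| = |-2 - 3| + |-3 - 5| = 5 + 8 = 13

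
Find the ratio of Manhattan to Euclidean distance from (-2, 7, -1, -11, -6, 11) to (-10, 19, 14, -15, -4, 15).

L1 = |-2 - (-10)| + |7 - 19| + |-1 - 14| + |-11 - (-15)| + |-6 - (-4)| + |11 - 15| = 8 + 12 + 15 + 4 + 2 + 4 = 45
L2 = √(8² + 12² + 15² + 4² + 2² + 4²) = √469 ≈ 21.6564
L1 ≥ L2 always (equality iff movement is along one axis); L1 > L2 here.
Ratio L1/L2 = 45/√469 ≈ 2.0779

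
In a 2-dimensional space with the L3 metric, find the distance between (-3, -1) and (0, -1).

(Σ|x_i - y_i|^3)^(1/3) = (|-3 - 0|^3 + |-1 - (-1)|^3)^(1/3)
= (3^3 + 0^3)^(1/3) = (27 + 0)^(1/3) = (27)^(1/3) = 3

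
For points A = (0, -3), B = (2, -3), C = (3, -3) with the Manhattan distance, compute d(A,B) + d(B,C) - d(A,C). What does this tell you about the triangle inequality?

d(A,B) = 2 + 0 = 2, d(B,C) = 1 + 0 = 1, d(A,C) = 3 + 0 = 3.
d(A,B) + d(B,C) - d(A,C) = 2 + 1 - 3 = 3 - 3 = 0. This is ≥ 0, so the triangle inequality holds for these points.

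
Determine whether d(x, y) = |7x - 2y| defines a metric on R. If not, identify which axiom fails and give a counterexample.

No. d fails symmetry: d(3, 2) = |7·3 - 2·2| = |17| = 17, but d(2, 3) = |7·2 - 2·3| = |8| = 8. Since 17 ≠ 8, d(x,y) ≠ d(y,x) in general.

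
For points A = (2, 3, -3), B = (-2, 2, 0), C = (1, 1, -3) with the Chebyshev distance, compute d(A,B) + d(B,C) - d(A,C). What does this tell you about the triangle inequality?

d(A,B) = max(4, 1, 3) = 4, d(B,C) = max(3, 1, 3) = 3, d(A,C) = max(1, 2, 0) = 2.
d(A,B) + d(B,C) - d(A,C) = 4 + 3 - 2 = 7 - 2 = 5. This is ≥ 0, so the triangle inequality holds for these points.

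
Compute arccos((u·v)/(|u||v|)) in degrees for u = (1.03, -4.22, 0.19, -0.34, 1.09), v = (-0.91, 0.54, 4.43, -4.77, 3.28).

With u = (1.03, -4.22, 0.19, -0.34, 1.09), v = (-0.91, 0.54, 4.43, -4.77, 3.28):
u·v = 1.03·(-0.91) + (-4.22)·0.54 + 0.19·4.43 + (-0.34)·(-4.77) + 1.09·3.28 = (-0.9373) + (-2.2788) + 0.8417 + 1.6218 + 3.5752 = 2.8226.
|u| = √(1.03² + (-4.22)² + 0.19² + (-0.34)² + 1.09²) = √(1.0609 + 17.8084 + 0.0361 + 0.1156 + 1.1881) = √20.2091, |v| = √((-0.91)² + 0.54² + 4.43² + (-4.77)² + 3.28²) = √(0.8281 + 0.2916 + 19.6249 + 22.7529 + 10.7584) = √54.2559.
cos θ = (u·v)/(|u||v|) = 2.8226/(√20.2091·√54.2559) ≈ 0.085242
θ = arccos(0.085242) ≈ 85.11°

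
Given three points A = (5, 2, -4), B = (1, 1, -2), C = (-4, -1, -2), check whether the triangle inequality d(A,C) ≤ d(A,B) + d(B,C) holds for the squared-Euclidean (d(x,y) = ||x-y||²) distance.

d(A,B) = 4² + 1² + 2² = 21, d(B,C) = 5² + 2² + 0² = 29, d(A,C) = 9² + 3² + 2² = 94.
d(A,C) = 94 > 21 + 29 = 50. Triangle inequality is VIOLATED. (Squared-Euclidean is not a metric — this is a counterexample.)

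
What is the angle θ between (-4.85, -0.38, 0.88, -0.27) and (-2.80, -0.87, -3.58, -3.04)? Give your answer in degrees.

With u = (-4.85, -0.38, 0.88, -0.27), v = (-2.80, -0.87, -3.58, -3.04):
u·v = (-4.85)·(-2.8) + (-0.38)·(-0.87) + 0.88·(-3.58) + (-0.27)·(-3.04) = 13.58 + 0.3306 + (-3.1504) + 0.8208 = 11.581.
|u| = √((-4.85)² + (-0.38)² + 0.88² + (-0.27)²) = √(23.5225 + 0.1444 + 0.7744 + 0.0729) = √24.5142, |v| = √((-2.8)² + (-0.87)² + (-3.58)² + (-3.04)²) = √(7.84 + 0.7569 + 12.8164 + 9.2416) = √30.6549.
cos θ = (u·v)/(|u||v|) = 11.581/(√24.5142·√30.6549) ≈ 0.422462
θ = arccos(0.422462) ≈ 65.01°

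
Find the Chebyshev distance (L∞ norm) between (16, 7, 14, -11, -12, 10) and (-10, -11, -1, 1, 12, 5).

max(|x_i - y_i|) = max(|16 - (-10)|, |7 - (-11)|, |14 - (-1)|, |-11 - 1|, |-12 - 12|, |10 - 5|) = max(26, 18, 15, 12, 24, 5) = 26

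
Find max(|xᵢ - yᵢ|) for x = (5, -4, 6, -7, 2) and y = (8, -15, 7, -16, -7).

max(|x_i - y_i|) = max(|5 - 8|, |-4 - (-15)|, |6 - 7|, |-7 - (-16)|, |2 - (-7)|) = max(3, 11, 1, 9, 9) = 11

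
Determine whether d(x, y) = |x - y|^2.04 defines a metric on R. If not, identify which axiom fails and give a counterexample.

No. d(x,y) = |x-y|^2.04 fails the triangle inequality since p = 2.04 > 1. Counterexample: x = -2, y = -1, z = 4. d(x,z) = |-2 - 4|^2.04 = 6^2.04 ≈ 38.6748, but d(x,y) + d(y,z) = 1^2.04 + 5^2.04 ≈ 1 + 26.6624 = 27.6624. Since 38.6748 > 27.6624, the triangle inequality is violated.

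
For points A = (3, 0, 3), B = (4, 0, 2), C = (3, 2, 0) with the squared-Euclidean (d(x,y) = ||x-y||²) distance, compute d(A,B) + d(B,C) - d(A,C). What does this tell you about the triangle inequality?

d(A,B) = 1² + 0² + 1² = 2, d(B,C) = 1² + 2² + 2² = 9, d(A,C) = 0² + 2² + 3² = 13.
d(A,B) + d(B,C) - d(A,C) = 2 + 9 - 13 = 11 - 13 = -2. This is < 0, so the triangle inequality FAILS for these points (squared-Euclidean is not a metric).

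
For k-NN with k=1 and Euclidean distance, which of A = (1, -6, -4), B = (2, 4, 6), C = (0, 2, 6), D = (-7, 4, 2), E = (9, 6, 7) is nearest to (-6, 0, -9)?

Distances: d(A) ≈ 10.4881, d(B) ≈ 17.4642, d(C) ≈ 16.2788, d(D) ≈ 11.7473, d(E) ≈ 22.7376. Nearest: A = (1, -6, -4) with distance 10.4881.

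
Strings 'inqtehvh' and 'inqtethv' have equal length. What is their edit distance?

Let D[i][j] be the edit distance between the first i characters of 'inqtehvh' and the first j characters of 'inqtethv', with D[i][0] = i, D[0][j] = j, and D[i][j] = D[i-1][j-1] if the characters match, else 1 + min(D[i-1][j], D[i][j-1], D[i-1][j-1]). Filling the table (rows: prefixes of 'inqtehvh', columns: prefixes of 'inqtethv'):
     ε  i  n  q  t  e  t  h  v
  ε  0  1  2  3  4  5  6  7  8
  i  1  0  1  2  3  4  5  6  7
  n  2  1  0  1  2  3  4  5  6
  q  3  2  1  0  1  2  3  4  5
  t  4  3  2  1  0  1  2  3  4
  e  5  4  3  2  1  0  1  2  3
  h  6  5  4  3  2  1  1  1  2
  v  7  6  5  4  3  2  2  2  1
  h  8  7  6  5  4  3  3  2  2
The bottom-right entry gives D[8][8] = 2, so no sequence of fewer than 2 edits works. Backtracking through the table gives one optimal edit sequence (2 edits):
  inqtehvh → inqtethvh (ins t @6)
  inqtethvh → inqtethv (del h @9)
Edit distance = 2.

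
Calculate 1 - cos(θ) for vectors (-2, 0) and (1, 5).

With u = (-2, 0), v = (1, 5):
u·v = (-2)·1 + 0·5 = (-2) + 0 = -2.
|u| = √((-2)² + 0²) = √4, |v| = √(1² + 5²) = √26, so |u||v| = √(4·26) = √104.
cos θ = (u·v)/(|u||v|) = -2/√104 ≈ -0.1961
Cosine distance = 1 - cos θ ≈ 1 - (-0.1961) = 1.1961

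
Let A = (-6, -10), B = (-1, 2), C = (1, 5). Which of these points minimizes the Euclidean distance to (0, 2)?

Distances: d(A) ≈ 13.4164, d(B) = 1, d(C) ≈ 3.1623. Nearest: B = (-1, 2) with distance 1.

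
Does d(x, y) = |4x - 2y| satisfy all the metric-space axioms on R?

No. d fails symmetry: d(1, 7) = |4·1 - 2·7| = |-10| = 10, but d(7, 1) = |4·7 - 2·1| = |26| = 26. Since 10 ≠ 26, d(x,y) ≠ d(y,x) in general.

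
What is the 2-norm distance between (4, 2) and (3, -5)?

(Σ|x_i - y_i|^2)^(1/2) = (|4 - 3|^2 + |2 - (-5)|^2)^(1/2)
= (1^2 + 7^2)^(1/2) = (1 + 49)^(1/2) = (50)^(1/2) ≈ 7.0711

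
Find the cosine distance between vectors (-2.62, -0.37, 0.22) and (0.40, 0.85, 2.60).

With u = (-2.62, -0.37, 0.22), v = (0.40, 0.85, 2.60):
u·v = (-2.62)·0.4 + (-0.37)·0.85 + 0.22·2.6 = (-1.048) + (-0.3145) + 0.572 = -0.7905.
|u| = √((-2.62)² + (-0.37)² + 0.22²) = √(6.8644 + 0.1369 + 0.0484) = √7.0497, |v| = √(0.4² + 0.85² + 2.6²) = √(0.16 + 0.7225 + 6.76) = √7.6425.
cos θ = (u·v)/(|u||v|) = -0.7905/(√7.0497·√7.6425) ≈ -0.1077
Cosine distance = 1 - cos θ ≈ 1 - (-0.1077) = 1.1077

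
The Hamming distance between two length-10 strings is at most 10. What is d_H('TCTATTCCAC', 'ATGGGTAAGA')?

Differing positions: 1, 2, 3, 4, 5, 7, 8, 9, 10. Hamming distance = 9. The maximum possible Hamming distance for length-10 strings is 10, so d_H/10 = 9/10 = 0.9.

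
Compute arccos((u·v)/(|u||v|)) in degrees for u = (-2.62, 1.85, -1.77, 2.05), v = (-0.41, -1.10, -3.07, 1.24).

With u = (-2.62, 1.85, -1.77, 2.05), v = (-0.41, -1.10, -3.07, 1.24):
u·v = (-2.62)·(-0.41) + 1.85·(-1.1) + (-1.77)·(-3.07) + 2.05·1.24 = 1.0742 + (-2.035) + 5.4339 + 2.542 = 7.0151.
|u| = √((-2.62)² + 1.85² + (-1.77)² + 2.05²) = √(6.8644 + 3.4225 + 3.1329 + 4.2025) = √17.6223, |v| = √((-0.41)² + (-1.1)² + (-3.07)² + 1.24²) = √(0.1681 + 1.21 + 9.4249 + 1.5376) = √12.3406.
cos θ = (u·v)/(|u||v|) = 7.0151/(√17.6223·√12.3406) ≈ 0.475701
θ = arccos(0.475701) ≈ 61.59°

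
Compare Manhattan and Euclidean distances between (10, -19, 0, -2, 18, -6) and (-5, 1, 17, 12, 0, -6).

L1 = |10 - (-5)| + |-19 - 1| + |0 - 17| + |-2 - 12| + |18 - 0| + |-6 - (-6)| = 15 + 20 + 17 + 14 + 18 + 0 = 84
L2 = √(15² + 20² + 17² + 14² + 18² + 0²) = √1434 ≈ 37.8682
L1 ≥ L2 always (equality iff movement is along one axis); L1 > L2 here.
Ratio L1/L2 = 84/√1434 ≈ 2.2182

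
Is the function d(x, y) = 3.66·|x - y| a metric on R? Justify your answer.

Yes. Since |x - y| is a metric on R and 3.66 > 0, the positive scalar multiple 3.66·|x - y| is also a metric: scaling by a positive constant preserves non-negativity, identity (d=0 ⟺ |x-y|=0 ⟺ x=y), symmetry, and the triangle inequality.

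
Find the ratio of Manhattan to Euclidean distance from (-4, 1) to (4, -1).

L1 = |-4 - 4| + |1 - (-1)| = 8 + 2 = 10
L2 = √(8² + 2²) = √68 ≈ 8.2462
L1 ≥ L2 always (equality iff movement is along one axis); L1 > L2 here.
Ratio L1/L2 = 10/√68 ≈ 1.2127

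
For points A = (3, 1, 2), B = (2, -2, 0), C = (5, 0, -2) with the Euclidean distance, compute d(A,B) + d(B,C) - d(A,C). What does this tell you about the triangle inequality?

d(A,B) = √(1² + 3² + 2²) = √14 ≈ 3.7417, d(B,C) = √(3² + 2² + 2²) = √17 ≈ 4.1231, d(A,C) = √(2² + 1² + 4²) = √21 ≈ 4.5826.
d(A,B) + d(B,C) - d(A,C) = 3.7417 + 4.1231 - 4.5826 = 7.8648 - 4.5826 = 3.2822 (to 4 decimal places). This is ≥ 0, so the triangle inequality holds for these points.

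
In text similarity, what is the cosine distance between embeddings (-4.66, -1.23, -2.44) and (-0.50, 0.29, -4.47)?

With u = (-4.66, -1.23, -2.44), v = (-0.50, 0.29, -4.47):
u·v = (-4.66)·(-0.5) + (-1.23)·0.29 + (-2.44)·(-4.47) = 2.33 + (-0.3567) + 10.9068 = 12.8801.
|u| = √((-4.66)² + (-1.23)² + (-2.44)²) = √(21.7156 + 1.5129 + 5.9536) = √29.1821, |v| = √((-0.5)² + 0.29² + (-4.47)²) = √(0.25 + 0.0841 + 19.9809) = √20.315.
cos θ = (u·v)/(|u||v|) = 12.8801/(√29.1821·√20.315) ≈ 0.529
Cosine distance = 1 - cos θ ≈ 1 - 0.529 = 0.471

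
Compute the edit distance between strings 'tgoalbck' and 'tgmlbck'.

Let D[i][j] be the edit distance between the first i characters of 'tgoalbck' and the first j characters of 'tgmlbck', with D[i][0] = i, D[0][j] = j, and D[i][j] = D[i-1][j-1] if the characters match, else 1 + min(D[i-1][j], D[i][j-1], D[i-1][j-1]). Filling the table (rows: prefixes of 'tgoalbck', columns: prefixes of 'tgmlbck'):
     ε  t  g  m  l  b  c  k
  ε  0  1  2  3  4  5  6  7
  t  1  0  1  2  3  4  5  6
  g  2  1  0  1  2  3  4  5
  o  3  2  1  1  2  3  4  5
  a  4  3  2  2  2  3  4  5
  l  5  4  3  3  2  3  4  5
  b  6  5  4  4  3  2  3  4
  c  7  6  5  5  4  3  2  3
  k  8  7  6  6  5  4  3  2
The bottom-right entry gives D[8][7] = 2, so no sequence of fewer than 2 edits works. Backtracking through the table gives one optimal edit sequence (2 edits):
  tgoalbck → tgalbck (del o @3)
  tgalbck → tgmlbck (sub a→m @3)
Edit distance = 2.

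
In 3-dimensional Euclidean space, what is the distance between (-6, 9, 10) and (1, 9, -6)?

√(Σ(x_i - y_i)²) = √((-6 - 1)² + (9 - 9)² + (10 - (-6))²)
= √((-7)² + 0² + 16²) = √(49 + 0 + 256) = √305 ≈ 17.4642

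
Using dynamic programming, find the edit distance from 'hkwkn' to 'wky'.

Let D[i][j] be the edit distance between the first i characters of 'hkwkn' and the first j characters of 'wky', with D[i][0] = i, D[0][j] = j, and D[i][j] = D[i-1][j-1] if the characters match, else 1 + min(D[i-1][j], D[i][j-1], D[i-1][j-1]). Filling the table (rows: prefixes of 'hkwkn', columns: prefixes of 'wky'):
     ε  w  k  y
  ε  0  1  2  3
  h  1  1  2  3
  k  2  2  1  2
  w  3  2  2  2
  k  4  3  2  3
  n  5  4  3  3
The bottom-right entry gives D[5][3] = 3, so no sequence of fewer than 3 edits works. Backtracking through the table gives one optimal edit sequence (3 edits):
  hkwkn → kwkn (del h @1)
  kwkn → wkn (del k @1)
  wkn → wky (sub n→y @3)
Edit distance = 3.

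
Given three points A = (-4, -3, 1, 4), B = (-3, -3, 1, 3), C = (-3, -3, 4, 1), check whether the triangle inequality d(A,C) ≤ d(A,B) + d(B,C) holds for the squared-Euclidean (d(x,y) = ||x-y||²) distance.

d(A,B) = 1² + 0² + 0² + 1² = 2, d(B,C) = 0² + 0² + 3² + 2² = 13, d(A,C) = 1² + 0² + 3² + 3² = 19.
d(A,C) = 19 > 2 + 13 = 15. Triangle inequality is VIOLATED. (Squared-Euclidean is not a metric — this is a counterexample.)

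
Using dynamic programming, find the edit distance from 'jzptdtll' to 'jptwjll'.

Let D[i][j] be the edit distance between the first i characters of 'jzptdtll' and the first j characters of 'jptwjll', with D[i][0] = i, D[0][j] = j, and D[i][j] = D[i-1][j-1] if the characters match, else 1 + min(D[i-1][j], D[i][j-1], D[i-1][j-1]). Filling the table (rows: prefixes of 'jzptdtll', columns: prefixes of 'jptwjll'):
     ε  j  p  t  w  j  l  l
  ε  0  1  2  3  4  5  6  7
  j  1  0  1  2  3  4  5  6
  z  2  1  1  2  3  4  5  6
  p  3  2  1  2  3  4  5  6
  t  4  3  2  1  2  3  4  5
  d  5  4  3  2  2  3  4  5
  t  6  5  4  3  3  3  4  5
  l  7  6  5  4  4  4  3  4
  l  8  7  6  5  5  5  4  3
The bottom-right entry gives D[8][7] = 3, so no sequence of fewer than 3 edits works. Backtracking through the table gives one optimal edit sequence (3 edits):
  jzptdtll → jptdtll (del z @2)
  jptdtll → jptwtll (sub d→w @4)
  jptwtll → jptwjll (sub t→j @5)
Edit distance = 3.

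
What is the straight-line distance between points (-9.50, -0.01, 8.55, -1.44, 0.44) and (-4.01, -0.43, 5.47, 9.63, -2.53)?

√(Σ(x_i - y_i)²) = √((-9.5 - (-4.01))² + (-0.01 - (-0.43))² + (8.55 - 5.47)² + (-1.44 - 9.63)² + (0.44 - (-2.53))²)
= √((-5.49)² + 0.42² + 3.08² + (-11.07)² + 2.97²) = √(30.1401 + 0.1764 + 9.4864 + 122.5449 + 8.8209) = √171.1687 ≈ 13.0831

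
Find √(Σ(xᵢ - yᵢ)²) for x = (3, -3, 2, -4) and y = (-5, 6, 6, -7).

√(Σ(x_i - y_i)²) = √((3 - (-5))² + (-3 - 6)² + (2 - 6)² + (-4 - (-7))²)
= √(8² + (-9)² + (-4)² + 3²) = √(64 + 81 + 16 + 9) = √170 ≈ 13.0384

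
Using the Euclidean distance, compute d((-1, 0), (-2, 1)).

(Σ|x_i - y_i|^2)^(1/2) = (|-1 - (-2)|^2 + |0 - 1|^2)^(1/2)
= (1^2 + 1^2)^(1/2) = (1 + 1)^(1/2) = (2)^(1/2) ≈ 1.4142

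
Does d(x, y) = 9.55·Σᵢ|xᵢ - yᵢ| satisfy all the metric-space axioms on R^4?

Yes. The L1 (Manhattan) norm induces a metric on R^4, and multiplying a metric by a positive constant 9.55 > 0 preserves all four axioms: non-negativity (9.55·||x-y|| ≥ 0), identity (9.55·||x-y|| = 0 ⟺ ||x-y|| = 0 ⟺ x = y), symmetry (||x-y|| = ||y-x||), and the triangle inequality (9.55·||x-z|| ≤ 9.55·||x-y|| + 9.55·||y-z||). So d is a metric.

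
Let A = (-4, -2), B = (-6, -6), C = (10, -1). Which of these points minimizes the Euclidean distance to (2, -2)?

Distances: d(A) = 6, d(B) ≈ 8.9443, d(C) ≈ 8.0623. Nearest: A = (-4, -2) with distance 6.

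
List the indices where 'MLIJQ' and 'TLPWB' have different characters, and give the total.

Differing positions: 1, 3, 4, 5. Hamming distance = 4.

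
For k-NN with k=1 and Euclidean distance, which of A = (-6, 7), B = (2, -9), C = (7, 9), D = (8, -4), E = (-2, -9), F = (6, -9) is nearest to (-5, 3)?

Distances: d(A) ≈ 4.1231, d(B) ≈ 13.8924, d(C) ≈ 13.4164, d(D) ≈ 14.7648, d(E) ≈ 12.3693, d(F) ≈ 16.2788. Nearest: A = (-6, 7) with distance 4.1231.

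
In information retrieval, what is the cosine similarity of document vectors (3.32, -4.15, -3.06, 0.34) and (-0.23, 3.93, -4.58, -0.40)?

With u = (3.32, -4.15, -3.06, 0.34), v = (-0.23, 3.93, -4.58, -0.40):
u·v = 3.32·(-0.23) + (-4.15)·3.93 + (-3.06)·(-4.58) + 0.34·(-0.4) = (-0.7636) + (-16.3095) + 14.0148 + (-0.136) = -3.1943.
|u| = √(3.32² + (-4.15)² + (-3.06)² + 0.34²) = √(11.0224 + 17.2225 + 9.3636 + 0.1156) = √37.7241, |v| = √((-0.23)² + 3.93² + (-4.58)² + (-0.4)²) = √(0.0529 + 15.4449 + 20.9764 + 0.16) = √36.6342.
cos θ = (u·v)/(|u||v|) = -3.1943/(√37.7241·√36.6342) ≈ -0.0859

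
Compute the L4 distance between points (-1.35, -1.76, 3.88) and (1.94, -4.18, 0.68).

(Σ|x_i - y_i|^4)^(1/4) = (|-1.35 - 1.94|^4 + |-1.76 - (-4.18)|^4 + |3.88 - 0.68|^4)^(1/4)
= (3.29^4 + 2.42^4 + 3.2^4)^(1/4) ≈ (117.1611 + 34.2974 + 104.8576)^(1/4) = (256.3161)^(1/4) ≈ 4.0012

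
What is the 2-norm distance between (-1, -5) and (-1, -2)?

(Σ|x_i - y_i|^2)^(1/2) = (|-1 - (-1)|^2 + |-5 - (-2)|^2)^(1/2)
= (0^2 + 3^2)^(1/2) = (0 + 9)^(1/2) = (9)^(1/2) = 3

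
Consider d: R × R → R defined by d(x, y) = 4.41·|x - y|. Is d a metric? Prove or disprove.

Yes. Since |x - y| is a metric on R and 4.41 > 0, the positive scalar multiple 4.41·|x - y| is also a metric: scaling by a positive constant preserves non-negativity, identity (d=0 ⟺ |x-y|=0 ⟺ x=y), symmetry, and the triangle inequality.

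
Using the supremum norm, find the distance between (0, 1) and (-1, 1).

max(|x_i - y_i|) = max(|0 - (-1)|, |1 - 1|) = max(1, 0) = 1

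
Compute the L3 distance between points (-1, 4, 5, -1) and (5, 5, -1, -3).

(Σ|x_i - y_i|^3)^(1/3) = (|-1 - 5|^3 + |4 - 5|^3 + |5 - (-1)|^3 + |-1 - (-3)|^3)^(1/3)
= (6^3 + 1^3 + 6^3 + 2^3)^(1/3) = (216 + 1 + 216 + 8)^(1/3) = (441)^(1/3) ≈ 7.6117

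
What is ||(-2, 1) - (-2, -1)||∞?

max(|x_i - y_i|) = max(|-2 - (-2)|, |1 - (-1)|) = max(0, 2) = 2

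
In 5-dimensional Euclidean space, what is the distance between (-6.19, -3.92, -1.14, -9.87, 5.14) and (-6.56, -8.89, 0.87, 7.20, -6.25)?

√(Σ(x_i - y_i)²) = √((-6.19 - (-6.56))² + (-3.92 - (-8.89))² + (-1.14 - 0.87)² + (-9.87 - 7.2)² + (5.14 - (-6.25))²)
= √(0.37² + 4.97² + (-2.01)² + (-17.07)² + 11.39²) = √(0.1369 + 24.7009 + 4.0401 + 291.3849 + 129.7321) = √449.9949 ≈ 21.2131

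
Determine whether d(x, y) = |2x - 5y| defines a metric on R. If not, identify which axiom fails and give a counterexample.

No. d fails symmetry: d(2, 5) = |2·2 - 5·5| = |-21| = 21, but d(5, 2) = |2·5 - 5·2| = |0| = 0. Since 21 ≠ 0, d(x,y) ≠ d(y,x) in general.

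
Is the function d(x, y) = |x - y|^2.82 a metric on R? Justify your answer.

No. d(x,y) = |x-y|^2.82 fails the triangle inequality since p = 2.82 > 1. Counterexample: x = -1, y = 4, z = 16. d(x,z) = |-1 - 16|^2.82 = 17^2.82 ≈ 2950.2985, but d(x,y) + d(y,z) = 5^2.82 + 12^2.82 ≈ 93.5611 + 1104.8189 = 1198.38. Since 2950.2985 > 1198.38, the triangle inequality is violated.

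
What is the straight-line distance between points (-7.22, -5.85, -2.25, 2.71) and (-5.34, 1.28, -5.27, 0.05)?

√(Σ(x_i - y_i)²) = √((-7.22 - (-5.34))² + (-5.85 - 1.28)² + (-2.25 - (-5.27))² + (2.71 - 0.05)²)
= √((-1.88)² + (-7.13)² + 3.02² + 2.66²) = √(3.5344 + 50.8369 + 9.1204 + 7.0756) = √70.5673 ≈ 8.4004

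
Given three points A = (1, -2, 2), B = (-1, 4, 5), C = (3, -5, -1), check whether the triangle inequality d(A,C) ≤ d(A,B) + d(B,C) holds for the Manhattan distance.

d(A,B) = 2 + 6 + 3 = 11, d(B,C) = 4 + 9 + 6 = 19, d(A,C) = 2 + 3 + 3 = 8.
d(A,C) = 8 ≤ 11 + 19 = 30. Triangle inequality is satisfied.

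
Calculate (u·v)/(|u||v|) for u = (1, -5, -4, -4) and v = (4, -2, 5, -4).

With u = (1, -5, -4, -4), v = (4, -2, 5, -4):
u·v = 1·4 + (-5)·(-2) + (-4)·5 + (-4)·(-4) = 4 + 10 + (-20) + 16 = 10.
|u| = √(1² + (-5)² + (-4)² + (-4)²) = √58, |v| = √(4² + (-2)² + 5² + (-4)²) = √61, so |u||v| = √(58·61) = √3538.
cos θ = (u·v)/(|u||v|) = 10/√3538 ≈ 0.1681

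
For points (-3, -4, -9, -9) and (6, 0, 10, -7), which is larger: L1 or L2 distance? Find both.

L1 = |-3 - 6| + |-4 - 0| + |-9 - 10| + |-9 - (-7)| = 9 + 4 + 19 + 2 = 34
L2 = √(9² + 4² + 19² + 2²) = √462 ≈ 21.4942
L1 ≥ L2 always (equality iff movement is along one axis); L1 > L2 here.
Ratio L1/L2 = 34/√462 ≈ 1.5818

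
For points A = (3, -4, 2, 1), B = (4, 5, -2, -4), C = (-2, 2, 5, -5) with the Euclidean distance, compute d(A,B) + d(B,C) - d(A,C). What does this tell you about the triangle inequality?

d(A,B) = √(1² + 9² + 4² + 5²) = √123 ≈ 11.0905, d(B,C) = √(6² + 3² + 7² + 1²) = √95 ≈ 9.7468, d(A,C) = √(5² + 6² + 3² + 6²) = √106 ≈ 10.2956.
d(A,B) + d(B,C) - d(A,C) = 11.0905 + 9.7468 - 10.2956 = 20.8373 - 10.2956 = 10.5417 (to 4 decimal places). This is ≥ 0, so the triangle inequality holds for these points.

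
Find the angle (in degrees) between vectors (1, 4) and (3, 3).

With u = (1, 4), v = (3, 3):
u·v = 1·3 + 4·3 = 3 + 12 = 15.
|u| = √(1² + 4²) = √17, |v| = √(3² + 3²) = √18, so |u||v| = √(17·18) = √306.
cos θ = (u·v)/(|u||v|) = 15/√306 ≈ 0.857493
θ = arccos(0.857493) ≈ 30.96°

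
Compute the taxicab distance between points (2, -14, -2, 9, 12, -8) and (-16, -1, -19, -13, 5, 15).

Σ|x_i - y_i| = |2 - (-16)| + |-14 - (-1)| + |-2 - (-19)| + |9 - (-13)| + |12 - 5| + |-8 - 15| = 18 + 13 + 17 + 22 + 7 + 23 = 100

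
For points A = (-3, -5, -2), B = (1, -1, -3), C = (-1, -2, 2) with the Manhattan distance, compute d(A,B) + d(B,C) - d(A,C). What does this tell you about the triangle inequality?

d(A,B) = 4 + 4 + 1 = 9, d(B,C) = 2 + 1 + 5 = 8, d(A,C) = 2 + 3 + 4 = 9.
d(A,B) + d(B,C) - d(A,C) = 9 + 8 - 9 = 17 - 9 = 8. This is ≥ 0, so the triangle inequality holds for these points.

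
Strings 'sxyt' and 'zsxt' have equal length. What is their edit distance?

Let D[i][j] be the edit distance between the first i characters of 'sxyt' and the first j characters of 'zsxt', with D[i][0] = i, D[0][j] = j, and D[i][j] = D[i-1][j-1] if the characters match, else 1 + min(D[i-1][j], D[i][j-1], D[i-1][j-1]). Filling the table (rows: prefixes of 'sxyt', columns: prefixes of 'zsxt'):
     ε  z  s  x  t
  ε  0  1  2  3  4
  s  1  1  1  2  3
  x  2  2  2  1  2
  y  3  3  3  2  2
  t  4  4  4  3  2
The bottom-right entry gives D[4][4] = 2, so no sequence of fewer than 2 edits works. Backtracking through the table gives one optimal edit sequence (2 edits):
  sxyt → zsxyt (ins z @1)
  zsxyt → zsxt (del y @4)
Edit distance = 2.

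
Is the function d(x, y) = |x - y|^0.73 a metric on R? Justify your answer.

Yes. With 0 < p = 0.73 ≤ 1, d(x,y) = |x-y|^0.73 is a metric on R. Non-negativity and symmetry are immediate; |x-y|^0.73 = 0 ⟺ |x-y| = 0 ⟺ x = y. For the triangle inequality, the function t ↦ t^0.73 is subadditive on [0,∞) when p ≤ 1, so |x-z|^0.73 ≤ (|x-y| + |y-z|)^0.73 ≤ |x-y|^0.73 + |y-z|^0.73.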